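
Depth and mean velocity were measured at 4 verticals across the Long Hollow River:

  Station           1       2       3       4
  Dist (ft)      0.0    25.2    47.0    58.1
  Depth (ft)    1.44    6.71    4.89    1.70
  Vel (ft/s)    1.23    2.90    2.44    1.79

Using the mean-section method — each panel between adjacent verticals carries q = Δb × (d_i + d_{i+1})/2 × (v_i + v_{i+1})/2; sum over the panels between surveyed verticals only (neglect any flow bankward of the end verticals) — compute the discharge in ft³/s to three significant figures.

Panel 1-2: Δb = 25.2 ft, d̄ = (1.44+6.71)/2 = 4.075, v̄ = (1.23+2.90)/2 = 2.065 → q = 25.2×4.075×2.065 = 212.1 ft³/s
Panel 2-3: Δb = 21.8 ft, d̄ = (6.71+4.89)/2 = 5.8, v̄ = (2.90+2.44)/2 = 2.67 → q = 21.8×5.8×2.67 = 337.6 ft³/s
Panel 3-4: Δb = 11.1 ft, d̄ = (4.89+1.70)/2 = 3.295, v̄ = (2.44+1.79)/2 = 2.115 → q = 11.1×3.295×2.115 = 77.36 ft³/s
Q = Σ q = 627.0 ft³/s

627 ft³/s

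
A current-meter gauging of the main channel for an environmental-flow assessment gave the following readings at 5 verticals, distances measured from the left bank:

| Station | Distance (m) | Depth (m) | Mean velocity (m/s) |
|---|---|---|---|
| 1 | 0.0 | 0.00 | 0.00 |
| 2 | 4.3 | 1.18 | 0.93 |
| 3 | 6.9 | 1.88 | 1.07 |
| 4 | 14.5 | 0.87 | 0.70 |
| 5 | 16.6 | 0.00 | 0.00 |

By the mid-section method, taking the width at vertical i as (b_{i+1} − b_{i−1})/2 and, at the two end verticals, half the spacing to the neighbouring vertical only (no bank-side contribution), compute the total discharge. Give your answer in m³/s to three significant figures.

17.0 m³/s

w_2 = (6.9 − 0.0)/2 = 3.45 m; q_2 = 0.93 × 1.18 × 3.45 = 3.786 m³/s
w_3 = (14.5 − 4.3)/2 = 5.1 m; q_3 = 1.07 × 1.88 × 5.1 = 10.26 m³/s
w_4 = (16.6 − 6.9)/2 = 4.85 m; q_4 = 0.70 × 0.87 × 4.85 = 2.954 m³/s
Stations 1, 5 contribute zero (depth or velocity is 0).
Q = Σ qᵢ = 17.00 m³/s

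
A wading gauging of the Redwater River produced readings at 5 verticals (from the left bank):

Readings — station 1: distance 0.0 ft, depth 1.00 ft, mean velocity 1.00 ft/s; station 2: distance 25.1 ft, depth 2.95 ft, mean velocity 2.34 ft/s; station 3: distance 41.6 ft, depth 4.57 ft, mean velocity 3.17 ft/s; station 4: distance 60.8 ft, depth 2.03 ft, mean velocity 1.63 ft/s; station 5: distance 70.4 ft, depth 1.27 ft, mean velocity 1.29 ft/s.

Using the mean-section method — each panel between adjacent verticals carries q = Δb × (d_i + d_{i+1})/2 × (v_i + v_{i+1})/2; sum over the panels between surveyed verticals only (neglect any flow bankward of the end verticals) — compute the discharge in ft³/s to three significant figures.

429 ft³/s

Panel 1-2: Δb = 25.1 ft, d̄ = (1.00+2.95)/2 = 1.975, v̄ = (1.00+2.34)/2 = 1.67 → q = 25.1×1.975×1.67 = 82.79 ft³/s
Panel 2-3: Δb = 16.5 ft, d̄ = (2.95+4.57)/2 = 3.76, v̄ = (2.34+3.17)/2 = 2.755 → q = 16.5×3.76×2.755 = 170.9 ft³/s
Panel 3-4: Δb = 19.2 ft, d̄ = (4.57+2.03)/2 = 3.3, v̄ = (3.17+1.63)/2 = 2.4 → q = 19.2×3.3×2.4 = 152.1 ft³/s
Panel 4-5: Δb = 9.6 ft, d̄ = (2.03+1.27)/2 = 1.65, v̄ = (1.63+1.29)/2 = 1.46 → q = 9.6×1.65×1.46 = 23.13 ft³/s
Q = Σ q = 428.9 ft³/s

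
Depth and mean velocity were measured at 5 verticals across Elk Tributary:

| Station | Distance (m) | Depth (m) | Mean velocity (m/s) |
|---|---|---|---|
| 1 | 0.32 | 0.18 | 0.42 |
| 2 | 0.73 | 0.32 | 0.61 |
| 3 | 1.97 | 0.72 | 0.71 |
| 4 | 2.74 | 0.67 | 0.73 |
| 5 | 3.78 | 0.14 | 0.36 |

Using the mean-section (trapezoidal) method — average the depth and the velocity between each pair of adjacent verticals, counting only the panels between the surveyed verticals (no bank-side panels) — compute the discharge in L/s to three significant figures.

Panel 1-2: Δb = 0.41 m, d̄ = (0.18+0.32)/2 = 0.25, v̄ = (0.42+0.61)/2 = 0.515 → q = 0.41×0.25×0.515 = 0.05279 m³/s
Panel 2-3: Δb = 1.24 m, d̄ = (0.32+0.72)/2 = 0.52, v̄ = (0.61+0.71)/2 = 0.66 → q = 1.24×0.52×0.66 = 0.4256 m³/s
Panel 3-4: Δb = 0.77 m, d̄ = (0.72+0.67)/2 = 0.695, v̄ = (0.71+0.73)/2 = 0.72 → q = 0.77×0.695×0.72 = 0.3853 m³/s
Panel 4-5: Δb = 1.04 m, d̄ = (0.67+0.14)/2 = 0.405, v̄ = (0.73+0.36)/2 = 0.545 → q = 1.04×0.405×0.545 = 0.2296 m³/s
Q = Σ q = 1.093 m³/s
= 1.093 × 1000 = 1093 L/s

1090 L/s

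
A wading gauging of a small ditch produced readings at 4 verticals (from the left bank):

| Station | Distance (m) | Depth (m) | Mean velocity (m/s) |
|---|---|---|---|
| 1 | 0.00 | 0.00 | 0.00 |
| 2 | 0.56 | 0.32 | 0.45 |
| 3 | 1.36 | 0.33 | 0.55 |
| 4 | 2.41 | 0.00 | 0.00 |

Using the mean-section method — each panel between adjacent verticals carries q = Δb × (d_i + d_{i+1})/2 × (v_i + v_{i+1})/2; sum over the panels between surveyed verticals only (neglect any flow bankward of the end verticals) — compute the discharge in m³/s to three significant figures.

Panel 1-2: Δb = 0.56 m, d̄ = (0.00+0.32)/2 = 0.16, v̄ = (0.00+0.45)/2 = 0.225 → q = 0.56×0.16×0.225 = 0.02016 m³/s
Panel 2-3: Δb = 0.8 m, d̄ = (0.32+0.33)/2 = 0.325, v̄ = (0.45+0.55)/2 = 0.5 → q = 0.8×0.325×0.5 = 0.1300 m³/s
Panel 3-4: Δb = 1.05 m, d̄ = (0.33+0.00)/2 = 0.165, v̄ = (0.55+0.00)/2 = 0.275 → q = 1.05×0.165×0.275 = 0.04764 m³/s
Q = Σ q = 0.1978 m³/s

0.198 m³/s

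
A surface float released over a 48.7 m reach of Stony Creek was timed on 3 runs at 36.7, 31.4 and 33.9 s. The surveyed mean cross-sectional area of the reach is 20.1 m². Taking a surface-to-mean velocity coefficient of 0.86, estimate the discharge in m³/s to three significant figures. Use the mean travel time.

t̄ = (36.7 + 31.4 + 33.9) / 3 = 34 s
v_surface = L / t̄ = 48.7 / 34 = 1.432 m/s
v_mean = 0.86 × 1.432 = 1.232 m/s
Q = A × v_mean = 20.1 × 1.232 = 24.76 m³/s

24.8 m³/s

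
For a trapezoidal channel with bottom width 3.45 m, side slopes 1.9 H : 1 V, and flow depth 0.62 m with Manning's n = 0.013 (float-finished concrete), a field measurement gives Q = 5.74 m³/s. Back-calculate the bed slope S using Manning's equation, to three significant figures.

0.00185

A = (b + z·y)·y = (3.45 + 1.9×0.62)×0.62 = 2.869 m²
P = b + 2y√(1+z²) = 3.45 + 2×0.62×√(1+1.9²) = 6.112 m
R = A/P = 2.869/6.112 = 0.4694 m
S = (Q·n / (1·A·R^(2/3)))² = (5.74×0.013 / (1×2.869×0.6040))² = 0.001854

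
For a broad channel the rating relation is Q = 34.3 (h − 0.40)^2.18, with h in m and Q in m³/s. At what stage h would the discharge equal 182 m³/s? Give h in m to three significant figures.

h − h₀ = (Q/C)^(1/b) = (182/34.3)^(1/2.18) = 2.150 m
h = 0.40 + 2.150 = 2.550 m

2.55 m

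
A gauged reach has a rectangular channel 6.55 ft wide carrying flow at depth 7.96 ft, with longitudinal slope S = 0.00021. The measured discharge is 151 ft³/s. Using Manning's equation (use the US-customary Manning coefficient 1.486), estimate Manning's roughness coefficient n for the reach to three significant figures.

0.0130

A = b·y = 6.55 × 7.96 = 52.14 ft²
P = b + 2y = 6.55 + 2×7.96 = 22.47 ft
R = A/P = 52.14/22.47 = 2.320 ft
n = (1.486/Q)·A·R^(2/3)·S^(1/2) = (1.486/151) × 52.14 × 1.753 × 0.01449 = 0.01303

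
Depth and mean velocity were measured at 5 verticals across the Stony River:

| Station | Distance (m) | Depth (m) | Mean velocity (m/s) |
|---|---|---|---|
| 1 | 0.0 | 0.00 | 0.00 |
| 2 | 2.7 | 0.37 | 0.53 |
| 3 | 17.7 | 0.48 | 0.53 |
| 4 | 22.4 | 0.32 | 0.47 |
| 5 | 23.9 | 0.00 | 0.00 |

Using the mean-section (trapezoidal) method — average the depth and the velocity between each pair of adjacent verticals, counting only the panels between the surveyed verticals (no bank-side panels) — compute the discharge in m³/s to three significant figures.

Panel 1-2: Δb = 2.7 m, d̄ = (0.00+0.37)/2 = 0.185, v̄ = (0.00+0.53)/2 = 0.265 → q = 2.7×0.185×0.265 = 0.1324 m³/s
Panel 2-3: Δb = 15 m, d̄ = (0.37+0.48)/2 = 0.425, v̄ = (0.53+0.53)/2 = 0.53 → q = 15×0.425×0.53 = 3.379 m³/s
Panel 3-4: Δb = 4.7 m, d̄ = (0.48+0.32)/2 = 0.4, v̄ = (0.53+0.47)/2 = 0.5 → q = 4.7×0.4×0.5 = 0.9400 m³/s
Panel 4-5: Δb = 1.5 m, d̄ = (0.32+0.00)/2 = 0.16, v̄ = (0.47+0.00)/2 = 0.235 → q = 1.5×0.16×0.235 = 0.05640 m³/s
Q = Σ q = 4.508 m³/s

4.51 m³/s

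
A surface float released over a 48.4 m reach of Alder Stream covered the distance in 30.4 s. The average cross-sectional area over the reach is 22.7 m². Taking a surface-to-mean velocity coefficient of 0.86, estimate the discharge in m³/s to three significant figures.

v_surface = L / t̄ = 48.4 / 30.4 = 1.592 m/s
v_mean = 0.86 × 1.592 = 1.369 m/s
Q = A × v_mean = 22.7 × 1.369 = 31.08 m³/s

31.1 m³/s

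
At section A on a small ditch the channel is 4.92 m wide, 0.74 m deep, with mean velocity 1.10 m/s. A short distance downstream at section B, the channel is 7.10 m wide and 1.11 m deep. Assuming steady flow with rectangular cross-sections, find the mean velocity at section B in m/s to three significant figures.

0.508 m/s

Q = A₁V₁ = (4.92×0.74) × 1.10 = 4.005 m³/s
A₂ = 7.10 × 1.11 = 7.881 m²
V₂ = Q/A₂ = 4.005/7.881 = 0.5082 m/s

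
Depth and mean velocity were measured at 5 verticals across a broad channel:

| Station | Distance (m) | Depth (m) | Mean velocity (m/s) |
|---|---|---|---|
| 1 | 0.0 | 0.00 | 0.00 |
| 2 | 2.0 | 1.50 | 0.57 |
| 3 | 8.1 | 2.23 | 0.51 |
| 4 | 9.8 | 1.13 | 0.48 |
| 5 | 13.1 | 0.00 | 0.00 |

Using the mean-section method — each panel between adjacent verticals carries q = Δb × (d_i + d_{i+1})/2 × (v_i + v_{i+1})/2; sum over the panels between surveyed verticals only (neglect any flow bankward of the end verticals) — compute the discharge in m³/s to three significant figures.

8.43 m³/s

Panel 1-2: Δb = 2 m, d̄ = (0.00+1.50)/2 = 0.75, v̄ = (0.00+0.57)/2 = 0.285 → q = 2×0.75×0.285 = 0.4275 m³/s
Panel 2-3: Δb = 6.1 m, d̄ = (1.50+2.23)/2 = 1.865, v̄ = (0.57+0.51)/2 = 0.54 → q = 6.1×1.865×0.54 = 6.143 m³/s
Panel 3-4: Δb = 1.7 m, d̄ = (2.23+1.13)/2 = 1.68, v̄ = (0.51+0.48)/2 = 0.495 → q = 1.7×1.68×0.495 = 1.414 m³/s
Panel 4-5: Δb = 3.3 m, d̄ = (1.13+0.00)/2 = 0.565, v̄ = (0.48+0.00)/2 = 0.24 → q = 3.3×0.565×0.24 = 0.4475 m³/s
Q = Σ q = 8.432 m³/s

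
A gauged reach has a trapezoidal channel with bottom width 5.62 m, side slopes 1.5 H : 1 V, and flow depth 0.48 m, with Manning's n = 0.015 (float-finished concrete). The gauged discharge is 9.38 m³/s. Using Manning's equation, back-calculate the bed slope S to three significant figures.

0.00693

A = (b + z·y)·y = (5.62 + 1.5×0.48)×0.48 = 3.043 m²
P = b + 2y√(1+z²) = 5.62 + 2×0.48×√(1+1.5²) = 7.351 m
R = A/P = 3.043/7.351 = 0.4140 m
S = (Q·n / (1·A·R^(2/3)))² = (9.38×0.015 / (1×3.043×0.5555))² = 0.006928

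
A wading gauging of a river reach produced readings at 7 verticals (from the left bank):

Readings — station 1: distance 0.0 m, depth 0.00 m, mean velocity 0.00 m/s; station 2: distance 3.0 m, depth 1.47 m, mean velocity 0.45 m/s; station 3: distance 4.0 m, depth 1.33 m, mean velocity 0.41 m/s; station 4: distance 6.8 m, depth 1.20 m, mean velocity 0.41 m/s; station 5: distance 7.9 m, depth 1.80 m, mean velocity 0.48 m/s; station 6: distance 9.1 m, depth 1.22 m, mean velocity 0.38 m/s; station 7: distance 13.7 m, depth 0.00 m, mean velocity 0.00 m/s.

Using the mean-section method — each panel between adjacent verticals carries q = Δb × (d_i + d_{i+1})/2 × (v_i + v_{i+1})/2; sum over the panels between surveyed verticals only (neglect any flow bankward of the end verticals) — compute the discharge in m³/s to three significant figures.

4.60 m³/s

Panel 1-2: Δb = 3 m, d̄ = (0.00+1.47)/2 = 0.735, v̄ = (0.00+0.45)/2 = 0.225 → q = 3×0.735×0.225 = 0.4961 m³/s
Panel 2-3: Δb = 1 m, d̄ = (1.47+1.33)/2 = 1.4, v̄ = (0.45+0.41)/2 = 0.43 → q = 1×1.4×0.43 = 0.6020 m³/s
Panel 3-4: Δb = 2.8 m, d̄ = (1.33+1.20)/2 = 1.265, v̄ = (0.41+0.41)/2 = 0.41 → q = 2.8×1.265×0.41 = 1.452 m³/s
Panel 4-5: Δb = 1.1 m, d̄ = (1.20+1.80)/2 = 1.5, v̄ = (0.41+0.48)/2 = 0.445 → q = 1.1×1.5×0.445 = 0.7343 m³/s
Panel 5-6: Δb = 1.2 m, d̄ = (1.80+1.22)/2 = 1.51, v̄ = (0.48+0.38)/2 = 0.43 → q = 1.2×1.51×0.43 = 0.7792 m³/s
Panel 6-7: Δb = 4.6 m, d̄ = (1.22+0.00)/2 = 0.61, v̄ = (0.38+0.00)/2 = 0.19 → q = 4.6×0.61×0.19 = 0.5331 m³/s
Q = Σ q = 4.597 m³/s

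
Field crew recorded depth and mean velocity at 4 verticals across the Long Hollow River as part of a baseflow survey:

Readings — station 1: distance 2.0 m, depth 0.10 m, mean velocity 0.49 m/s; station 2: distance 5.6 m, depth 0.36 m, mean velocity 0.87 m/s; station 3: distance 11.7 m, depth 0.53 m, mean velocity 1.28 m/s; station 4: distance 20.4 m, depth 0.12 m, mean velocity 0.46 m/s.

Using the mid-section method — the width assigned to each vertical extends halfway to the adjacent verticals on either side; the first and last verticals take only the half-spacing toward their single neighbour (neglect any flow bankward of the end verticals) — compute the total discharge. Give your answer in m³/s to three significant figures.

w_1 = (5.6 − 2.0)/2 = 1.8 m; q_1 = 0.49 × 0.10 × 1.8 = 0.08820 m³/s
w_2 = (11.7 − 2.0)/2 = 4.85 m; q_2 = 0.87 × 0.36 × 4.85 = 1.519 m³/s
w_3 = (20.4 − 5.6)/2 = 7.4 m; q_3 = 1.28 × 0.53 × 7.4 = 5.020 m³/s
w_4 = (20.4 − 11.7)/2 = 4.35 m; q_4 = 0.46 × 0.12 × 4.35 = 0.2401 m³/s
Q = Σ qᵢ = 6.868 m³/s

6.87 m³/s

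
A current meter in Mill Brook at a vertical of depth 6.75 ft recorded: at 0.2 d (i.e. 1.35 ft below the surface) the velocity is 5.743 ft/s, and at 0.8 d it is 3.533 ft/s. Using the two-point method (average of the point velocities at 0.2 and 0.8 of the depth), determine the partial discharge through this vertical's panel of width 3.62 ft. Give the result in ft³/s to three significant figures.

113 ft³/s

v̄ = (5.743 + 3.533) / 2 = 4.638 ft/s
q = v̄ × d × w = 4.638 × 6.75 × 3.62 = 113.3 ft³/s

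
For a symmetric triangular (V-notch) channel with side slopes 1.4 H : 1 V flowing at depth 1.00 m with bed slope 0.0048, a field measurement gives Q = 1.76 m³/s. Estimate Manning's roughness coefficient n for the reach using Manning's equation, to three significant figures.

0.0303

A = z·y² = 1.4×1.00² = 1.400 m²
P = 2y√(1+z²) = 2×1.00×√(1+1.4²) = 3.441 m
R = A/P = 1.400/3.441 = 0.4069 m
n = (1/Q)·A·R^(2/3)·S^(1/2) = (1/1.76) × 1.400 × 0.5491 × 0.06928 = 0.03026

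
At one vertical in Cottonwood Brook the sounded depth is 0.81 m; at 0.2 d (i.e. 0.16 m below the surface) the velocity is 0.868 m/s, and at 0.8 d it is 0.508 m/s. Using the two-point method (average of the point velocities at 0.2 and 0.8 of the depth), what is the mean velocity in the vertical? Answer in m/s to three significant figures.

v̄ = (0.868 + 0.508) / 2 = 0.6880 m/s

0.688 m/s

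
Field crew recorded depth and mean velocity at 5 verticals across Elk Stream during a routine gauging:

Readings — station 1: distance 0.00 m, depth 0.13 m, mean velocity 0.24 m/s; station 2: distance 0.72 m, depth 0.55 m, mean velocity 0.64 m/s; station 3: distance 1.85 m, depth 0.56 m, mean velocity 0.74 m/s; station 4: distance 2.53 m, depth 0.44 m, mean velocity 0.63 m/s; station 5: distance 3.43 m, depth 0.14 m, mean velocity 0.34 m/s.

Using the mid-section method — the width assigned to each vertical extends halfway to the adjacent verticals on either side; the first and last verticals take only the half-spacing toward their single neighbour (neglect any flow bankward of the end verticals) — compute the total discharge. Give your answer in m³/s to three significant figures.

0.952 m³/s

w_1 = (0.72 − 0.00)/2 = 0.36 m; q_1 = 0.24 × 0.13 × 0.36 = 0.01123 m³/s
w_2 = (1.85 − 0.00)/2 = 0.925 m; q_2 = 0.64 × 0.55 × 0.925 = 0.3256 m³/s
w_3 = (2.53 − 0.72)/2 = 0.905 m; q_3 = 0.74 × 0.56 × 0.905 = 0.3750 m³/s
w_4 = (3.43 − 1.85)/2 = 0.79 m; q_4 = 0.63 × 0.44 × 0.79 = 0.2190 m³/s
w_5 = (3.43 − 2.53)/2 = 0.45 m; q_5 = 0.34 × 0.14 × 0.45 = 0.02142 m³/s
Q = Σ qᵢ = 0.9523 m³/s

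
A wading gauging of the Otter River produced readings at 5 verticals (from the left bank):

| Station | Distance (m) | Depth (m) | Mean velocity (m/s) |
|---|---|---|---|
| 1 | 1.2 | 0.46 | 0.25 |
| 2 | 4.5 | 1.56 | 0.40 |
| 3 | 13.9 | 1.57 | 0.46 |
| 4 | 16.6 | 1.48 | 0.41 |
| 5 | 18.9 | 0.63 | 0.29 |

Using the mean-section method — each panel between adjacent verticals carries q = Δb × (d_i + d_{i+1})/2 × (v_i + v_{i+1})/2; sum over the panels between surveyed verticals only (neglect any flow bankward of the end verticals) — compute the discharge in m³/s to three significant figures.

Panel 1-2: Δb = 3.3 m, d̄ = (0.46+1.56)/2 = 1.01, v̄ = (0.25+0.40)/2 = 0.325 → q = 3.3×1.01×0.325 = 1.083 m³/s
Panel 2-3: Δb = 9.4 m, d̄ = (1.56+1.57)/2 = 1.565, v̄ = (0.40+0.46)/2 = 0.43 → q = 9.4×1.565×0.43 = 6.326 m³/s
Panel 3-4: Δb = 2.7 m, d̄ = (1.57+1.48)/2 = 1.525, v̄ = (0.46+0.41)/2 = 0.435 → q = 2.7×1.525×0.435 = 1.791 m³/s
Panel 4-5: Δb = 2.3 m, d̄ = (1.48+0.63)/2 = 1.055, v̄ = (0.41+0.29)/2 = 0.35 → q = 2.3×1.055×0.35 = 0.8493 m³/s
Q = Σ q = 10.05 m³/s

10.0 m³/s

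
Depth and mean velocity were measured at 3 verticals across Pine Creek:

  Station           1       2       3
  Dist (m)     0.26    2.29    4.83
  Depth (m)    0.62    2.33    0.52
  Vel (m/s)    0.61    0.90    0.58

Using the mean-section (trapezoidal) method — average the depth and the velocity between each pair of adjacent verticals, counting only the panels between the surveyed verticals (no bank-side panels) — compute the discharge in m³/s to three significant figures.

4.94 m³/s

Panel 1-2: Δb = 2.03 m, d̄ = (0.62+2.33)/2 = 1.475, v̄ = (0.61+0.90)/2 = 0.755 → q = 2.03×1.475×0.755 = 2.261 m³/s
Panel 2-3: Δb = 2.54 m, d̄ = (2.33+0.52)/2 = 1.425, v̄ = (0.90+0.58)/2 = 0.74 → q = 2.54×1.425×0.74 = 2.678 m³/s
Q = Σ q = 4.939 m³/s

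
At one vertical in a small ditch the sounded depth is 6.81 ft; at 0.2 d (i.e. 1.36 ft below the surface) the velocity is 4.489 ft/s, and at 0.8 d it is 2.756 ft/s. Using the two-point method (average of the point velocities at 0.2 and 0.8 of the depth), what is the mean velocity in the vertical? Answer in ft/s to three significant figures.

v̄ = (4.489 + 2.756) / 2 = 3.623 ft/s

3.62 ft/s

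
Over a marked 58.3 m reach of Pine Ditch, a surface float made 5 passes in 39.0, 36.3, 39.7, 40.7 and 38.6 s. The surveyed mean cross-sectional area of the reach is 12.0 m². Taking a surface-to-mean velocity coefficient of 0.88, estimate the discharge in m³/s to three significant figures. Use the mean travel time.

t̄ = (39.0 + 36.3 + 39.7 + 40.7 + 38.6) / 5 = 38.86 s
v_surface = L / t̄ = 58.3 / 38.86 = 1.500 m/s
v_mean = 0.88 × 1.500 = 1.320 m/s
Q = A × v_mean = 12.0 × 1.320 = 15.84 m³/s

15.8 m³/s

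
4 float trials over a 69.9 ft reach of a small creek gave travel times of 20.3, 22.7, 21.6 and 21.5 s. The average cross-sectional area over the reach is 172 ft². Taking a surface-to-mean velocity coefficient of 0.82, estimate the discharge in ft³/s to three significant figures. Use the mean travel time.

458 ft³/s

t̄ = (20.3 + 22.7 + 21.6 + 21.5) / 4 = 21.525 s
v_surface = L / t̄ = 69.9 / 21.525 = 3.247 ft/s
v_mean = 0.82 × 3.247 = 2.663 ft/s
Q = A × v_mean = 172 × 2.663 = 458.0 ft³/s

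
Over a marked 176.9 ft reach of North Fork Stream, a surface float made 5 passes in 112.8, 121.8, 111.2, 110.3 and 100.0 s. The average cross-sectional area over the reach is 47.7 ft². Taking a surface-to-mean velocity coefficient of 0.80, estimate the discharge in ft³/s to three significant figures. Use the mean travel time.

60.7 ft³/s

t̄ = (112.8 + 121.8 + 111.2 + 110.3 + 100.0) / 5 = 111.22 s
v_surface = L / t̄ = 176.9 / 111.22 = 1.591 ft/s
v_mean = 0.80 × 1.591 = 1.272 ft/s
Q = A × v_mean = 47.7 × 1.272 = 60.70 ft³/s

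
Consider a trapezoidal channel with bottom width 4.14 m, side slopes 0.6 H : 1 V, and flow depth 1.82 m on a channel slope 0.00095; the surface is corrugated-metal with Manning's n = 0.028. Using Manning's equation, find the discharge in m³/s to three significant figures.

A = (b + z·y)·y = (4.14 + 0.6×1.82)×1.82 = 9.522 m²
P = b + 2y√(1+z²) = 4.14 + 2×1.82×√(1+0.6²) = 8.385 m
R = A/P = 9.522/8.385 = 1.136 m
Q = (1/n)·A·R^(2/3)·S^(1/2) = (1/0.028) × 9.522 × 1.136^(2/3) × 0.00095^(1/2) = 11.41 m³/s

11.4 m³/s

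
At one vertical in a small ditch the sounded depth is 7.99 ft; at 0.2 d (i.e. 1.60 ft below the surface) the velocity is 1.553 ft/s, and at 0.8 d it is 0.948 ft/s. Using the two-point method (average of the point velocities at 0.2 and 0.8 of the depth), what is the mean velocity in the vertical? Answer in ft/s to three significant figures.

1.25 ft/s

v̄ = (1.553 + 0.948) / 2 = 1.251 ft/s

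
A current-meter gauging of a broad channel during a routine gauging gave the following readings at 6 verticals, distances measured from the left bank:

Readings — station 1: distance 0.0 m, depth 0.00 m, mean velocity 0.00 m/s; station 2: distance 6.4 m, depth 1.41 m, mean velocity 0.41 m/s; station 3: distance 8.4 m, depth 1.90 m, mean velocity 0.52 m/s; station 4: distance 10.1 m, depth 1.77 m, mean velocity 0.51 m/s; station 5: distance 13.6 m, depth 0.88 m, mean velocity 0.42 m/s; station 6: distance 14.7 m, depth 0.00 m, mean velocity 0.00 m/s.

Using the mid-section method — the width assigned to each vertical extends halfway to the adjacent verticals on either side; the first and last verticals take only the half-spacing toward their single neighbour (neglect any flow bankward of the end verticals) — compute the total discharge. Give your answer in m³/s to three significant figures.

w_2 = (8.4 − 0.0)/2 = 4.2 m; q_2 = 0.41 × 1.41 × 4.2 = 2.428 m³/s
w_3 = (10.1 − 6.4)/2 = 1.85 m; q_3 = 0.52 × 1.90 × 1.85 = 1.828 m³/s
w_4 = (13.6 − 8.4)/2 = 2.6 m; q_4 = 0.51 × 1.77 × 2.6 = 2.347 m³/s
w_5 = (14.7 − 10.1)/2 = 2.3 m; q_5 = 0.42 × 0.88 × 2.3 = 0.8501 m³/s
Stations 1, 6 contribute zero (depth or velocity is 0).
Q = Σ qᵢ = 7.453 m³/s

7.45 m³/s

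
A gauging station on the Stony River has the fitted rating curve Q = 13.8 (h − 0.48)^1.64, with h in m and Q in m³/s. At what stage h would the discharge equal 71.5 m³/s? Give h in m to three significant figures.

h − h₀ = (Q/C)^(1/b) = (71.5/13.8)^(1/1.64) = 2.727 m
h = 0.48 + 2.727 = 3.207 m

3.21 m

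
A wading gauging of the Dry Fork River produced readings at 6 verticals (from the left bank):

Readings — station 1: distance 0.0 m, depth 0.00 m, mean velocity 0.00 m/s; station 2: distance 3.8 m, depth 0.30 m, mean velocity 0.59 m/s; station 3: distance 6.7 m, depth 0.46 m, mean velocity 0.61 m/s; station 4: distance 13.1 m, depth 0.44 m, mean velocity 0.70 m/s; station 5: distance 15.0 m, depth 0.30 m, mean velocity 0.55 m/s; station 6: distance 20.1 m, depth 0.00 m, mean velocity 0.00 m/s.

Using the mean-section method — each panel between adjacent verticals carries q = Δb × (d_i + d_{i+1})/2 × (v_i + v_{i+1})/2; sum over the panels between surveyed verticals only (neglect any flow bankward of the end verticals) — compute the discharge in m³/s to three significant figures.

3.37 m³/s

Panel 1-2: Δb = 3.8 m, d̄ = (0.00+0.30)/2 = 0.15, v̄ = (0.00+0.59)/2 = 0.295 → q = 3.8×0.15×0.295 = 0.1682 m³/s
Panel 2-3: Δb = 2.9 m, d̄ = (0.30+0.46)/2 = 0.38, v̄ = (0.59+0.61)/2 = 0.6 → q = 2.9×0.38×0.6 = 0.6612 m³/s
Panel 3-4: Δb = 6.4 m, d̄ = (0.46+0.44)/2 = 0.45, v̄ = (0.61+0.70)/2 = 0.655 → q = 6.4×0.45×0.655 = 1.886 m³/s
Panel 4-5: Δb = 1.9 m, d̄ = (0.44+0.30)/2 = 0.37, v̄ = (0.70+0.55)/2 = 0.625 → q = 1.9×0.37×0.625 = 0.4394 m³/s
Panel 5-6: Δb = 5.1 m, d̄ = (0.30+0.00)/2 = 0.15, v̄ = (0.55+0.00)/2 = 0.275 → q = 5.1×0.15×0.275 = 0.2104 m³/s
Q = Σ q = 3.366 m³/s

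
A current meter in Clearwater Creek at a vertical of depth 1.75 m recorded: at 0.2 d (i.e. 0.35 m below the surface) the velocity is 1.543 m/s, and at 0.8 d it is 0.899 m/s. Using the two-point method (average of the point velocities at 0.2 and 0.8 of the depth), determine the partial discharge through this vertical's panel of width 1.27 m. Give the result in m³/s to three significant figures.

2.71 m³/s

v̄ = (1.543 + 0.899) / 2 = 1.221 m/s
q = v̄ × d × w = 1.221 × 1.75 × 1.27 = 2.714 m³/s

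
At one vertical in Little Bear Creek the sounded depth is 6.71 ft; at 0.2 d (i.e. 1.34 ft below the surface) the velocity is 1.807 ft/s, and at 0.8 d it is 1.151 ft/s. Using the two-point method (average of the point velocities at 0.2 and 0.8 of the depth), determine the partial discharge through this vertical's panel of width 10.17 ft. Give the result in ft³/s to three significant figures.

101 ft³/s

v̄ = (1.807 + 1.151) / 2 = 1.479 ft/s
q = v̄ × d × w = 1.479 × 6.71 × 10.17 = 100.9 ft³/s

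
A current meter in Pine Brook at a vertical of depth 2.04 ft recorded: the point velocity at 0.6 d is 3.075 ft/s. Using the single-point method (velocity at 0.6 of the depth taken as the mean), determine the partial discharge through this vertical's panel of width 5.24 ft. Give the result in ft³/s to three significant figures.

v̄ = v₀.₆ = 3.075 ft/s
q = v̄ × d × w = 3.075 × 2.04 × 5.24 = 32.87 ft³/s

32.9 ft³/s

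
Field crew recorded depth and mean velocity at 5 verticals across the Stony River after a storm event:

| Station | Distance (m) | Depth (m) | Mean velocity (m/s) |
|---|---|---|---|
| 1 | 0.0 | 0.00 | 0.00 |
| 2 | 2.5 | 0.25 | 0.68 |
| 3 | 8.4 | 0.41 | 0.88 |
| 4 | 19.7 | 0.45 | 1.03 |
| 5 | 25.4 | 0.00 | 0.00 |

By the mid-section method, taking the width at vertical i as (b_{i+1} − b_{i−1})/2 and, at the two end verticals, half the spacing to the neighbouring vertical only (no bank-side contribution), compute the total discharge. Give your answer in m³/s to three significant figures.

w_2 = (8.4 − 0.0)/2 = 4.2 m; q_2 = 0.68 × 0.25 × 4.2 = 0.7140 m³/s
w_3 = (19.7 − 2.5)/2 = 8.6 m; q_3 = 0.88 × 0.41 × 8.6 = 3.103 m³/s
w_4 = (25.4 − 8.4)/2 = 8.5 m; q_4 = 1.03 × 0.45 × 8.5 = 3.940 m³/s
Stations 1, 5 contribute zero (depth or velocity is 0).
Q = Σ qᵢ = 7.757 m³/s

7.76 m³/s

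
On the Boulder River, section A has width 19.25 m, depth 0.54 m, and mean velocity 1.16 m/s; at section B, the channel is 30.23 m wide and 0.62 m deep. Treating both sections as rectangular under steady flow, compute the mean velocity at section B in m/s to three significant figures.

0.643 m/s

Q = A₁V₁ = (19.25×0.54) × 1.16 = 12.06 m³/s
A₂ = 30.23 × 0.62 = 18.74 m²
V₂ = Q/A₂ = 12.06/18.74 = 0.6434 m/s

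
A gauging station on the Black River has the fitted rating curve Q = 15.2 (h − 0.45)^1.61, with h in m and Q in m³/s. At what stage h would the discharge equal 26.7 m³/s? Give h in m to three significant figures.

h − h₀ = (Q/C)^(1/b) = (26.7/15.2)^(1/1.61) = 1.419 m
h = 0.45 + 1.419 = 1.869 m

1.87 m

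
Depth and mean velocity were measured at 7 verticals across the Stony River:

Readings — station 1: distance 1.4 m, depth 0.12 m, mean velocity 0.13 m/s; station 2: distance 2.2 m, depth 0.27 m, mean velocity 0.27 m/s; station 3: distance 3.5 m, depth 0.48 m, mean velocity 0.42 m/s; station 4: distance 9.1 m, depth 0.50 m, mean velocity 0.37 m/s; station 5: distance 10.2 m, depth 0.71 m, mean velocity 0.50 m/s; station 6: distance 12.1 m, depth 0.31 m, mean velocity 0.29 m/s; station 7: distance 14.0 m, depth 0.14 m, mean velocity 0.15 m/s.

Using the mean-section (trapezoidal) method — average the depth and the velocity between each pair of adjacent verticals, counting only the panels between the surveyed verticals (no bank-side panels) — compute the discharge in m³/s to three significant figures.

Panel 1-2: Δb = 0.8 m, d̄ = (0.12+0.27)/2 = 0.195, v̄ = (0.13+0.27)/2 = 0.2 → q = 0.8×0.195×0.2 = 0.03120 m³/s
Panel 2-3: Δb = 1.3 m, d̄ = (0.27+0.48)/2 = 0.375, v̄ = (0.27+0.42)/2 = 0.345 → q = 1.3×0.375×0.345 = 0.1682 m³/s
Panel 3-4: Δb = 5.6 m, d̄ = (0.48+0.50)/2 = 0.49, v̄ = (0.42+0.37)/2 = 0.395 → q = 5.6×0.49×0.395 = 1.084 m³/s
Panel 4-5: Δb = 1.1 m, d̄ = (0.50+0.71)/2 = 0.605, v̄ = (0.37+0.50)/2 = 0.435 → q = 1.1×0.605×0.435 = 0.2895 m³/s
Panel 5-6: Δb = 1.9 m, d̄ = (0.71+0.31)/2 = 0.51, v̄ = (0.50+0.29)/2 = 0.395 → q = 1.9×0.51×0.395 = 0.3828 m³/s
Panel 6-7: Δb = 1.9 m, d̄ = (0.31+0.14)/2 = 0.225, v̄ = (0.29+0.15)/2 = 0.22 → q = 1.9×0.225×0.22 = 0.09405 m³/s
Q = Σ q = 2.050 m³/s

2.05 m³/s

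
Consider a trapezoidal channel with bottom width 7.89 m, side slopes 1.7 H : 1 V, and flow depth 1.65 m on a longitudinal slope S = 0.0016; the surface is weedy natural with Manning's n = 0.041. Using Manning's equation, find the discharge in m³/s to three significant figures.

A = (b + z·y)·y = (7.89 + 1.7×1.65)×1.65 = 17.65 m²
P = b + 2y√(1+z²) = 7.89 + 2×1.65×√(1+1.7²) = 14.40 m
R = A/P = 17.65/14.40 = 1.226 m
Q = (1/n)·A·R^(2/3)·S^(1/2) = (1/0.041) × 17.65 × 1.226^(2/3) × 0.0016^(1/2) = 19.72 m³/s

19.7 m³/s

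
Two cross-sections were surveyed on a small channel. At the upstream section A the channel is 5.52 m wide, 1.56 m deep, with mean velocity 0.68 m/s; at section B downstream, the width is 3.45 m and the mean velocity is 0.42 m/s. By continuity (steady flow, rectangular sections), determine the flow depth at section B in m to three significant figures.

Q = A₁V₁ = (5.52×1.56) × 0.68 = 5.856 m³/s
d₂ = Q/(b₂ V₂) = 5.856/(3.45×0.42) = 4.041 m

4.04 m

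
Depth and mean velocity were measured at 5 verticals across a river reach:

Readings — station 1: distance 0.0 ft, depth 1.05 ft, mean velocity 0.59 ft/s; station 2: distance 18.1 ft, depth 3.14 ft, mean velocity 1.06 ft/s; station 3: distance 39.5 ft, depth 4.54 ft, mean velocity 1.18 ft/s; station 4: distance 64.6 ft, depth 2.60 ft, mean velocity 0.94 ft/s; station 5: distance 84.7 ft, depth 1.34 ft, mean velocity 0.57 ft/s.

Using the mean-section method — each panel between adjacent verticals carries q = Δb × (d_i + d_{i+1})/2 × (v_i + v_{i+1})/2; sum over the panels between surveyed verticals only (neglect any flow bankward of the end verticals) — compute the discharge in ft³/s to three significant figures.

248 ft³/s

Panel 1-2: Δb = 18.1 ft, d̄ = (1.05+3.14)/2 = 2.095, v̄ = (0.59+1.06)/2 = 0.825 → q = 18.1×2.095×0.825 = 31.28 ft³/s
Panel 2-3: Δb = 21.4 ft, d̄ = (3.14+4.54)/2 = 3.84, v̄ = (1.06+1.18)/2 = 1.12 → q = 21.4×3.84×1.12 = 92.04 ft³/s
Panel 3-4: Δb = 25.1 ft, d̄ = (4.54+2.60)/2 = 3.57, v̄ = (1.18+0.94)/2 = 1.06 → q = 25.1×3.57×1.06 = 94.98 ft³/s
Panel 4-5: Δb = 20.1 ft, d̄ = (2.60+1.34)/2 = 1.97, v̄ = (0.94+0.57)/2 = 0.755 → q = 20.1×1.97×0.755 = 29.90 ft³/s
Q = Σ q = 248.2 ft³/s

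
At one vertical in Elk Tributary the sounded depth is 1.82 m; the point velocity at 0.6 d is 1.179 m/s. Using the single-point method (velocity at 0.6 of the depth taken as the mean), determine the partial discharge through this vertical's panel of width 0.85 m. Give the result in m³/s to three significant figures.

v̄ = v₀.₆ = 1.179 m/s
q = v̄ × d × w = 1.179 × 1.82 × 0.85 = 1.824 m³/s

1.82 m³/s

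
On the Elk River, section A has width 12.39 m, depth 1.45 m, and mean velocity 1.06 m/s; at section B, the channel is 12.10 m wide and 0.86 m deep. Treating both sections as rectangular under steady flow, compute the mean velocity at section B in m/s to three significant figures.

Q = A₁V₁ = (12.39×1.45) × 1.06 = 19.04 m³/s
A₂ = 12.10 × 0.86 = 10.41 m²
V₂ = Q/A₂ = 19.04/10.41 = 1.830 m/s

1.83 m/s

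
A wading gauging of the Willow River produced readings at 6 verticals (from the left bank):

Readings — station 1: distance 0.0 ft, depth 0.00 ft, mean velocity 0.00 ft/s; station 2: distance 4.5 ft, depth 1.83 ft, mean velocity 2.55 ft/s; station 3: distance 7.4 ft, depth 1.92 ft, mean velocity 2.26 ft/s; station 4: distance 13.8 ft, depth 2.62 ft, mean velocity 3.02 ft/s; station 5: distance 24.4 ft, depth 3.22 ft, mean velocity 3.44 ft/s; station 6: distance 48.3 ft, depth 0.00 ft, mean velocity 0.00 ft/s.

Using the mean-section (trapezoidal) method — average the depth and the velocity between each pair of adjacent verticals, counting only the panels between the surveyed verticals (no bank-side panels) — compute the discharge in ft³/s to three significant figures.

223 ft³/s

Panel 1-2: Δb = 4.5 ft, d̄ = (0.00+1.83)/2 = 0.915, v̄ = (0.00+2.55)/2 = 1.275 → q = 4.5×0.915×1.275 = 5.250 ft³/s
Panel 2-3: Δb = 2.9 ft, d̄ = (1.83+1.92)/2 = 1.875, v̄ = (2.55+2.26)/2 = 2.405 → q = 2.9×1.875×2.405 = 13.08 ft³/s
Panel 3-4: Δb = 6.4 ft, d̄ = (1.92+2.62)/2 = 2.27, v̄ = (2.26+3.02)/2 = 2.64 → q = 6.4×2.27×2.64 = 38.35 ft³/s
Panel 4-5: Δb = 10.6 ft, d̄ = (2.62+3.22)/2 = 2.92, v̄ = (3.02+3.44)/2 = 3.23 → q = 10.6×2.92×3.23 = 99.97 ft³/s
Panel 5-6: Δb = 23.9 ft, d̄ = (3.22+0.00)/2 = 1.61, v̄ = (3.44+0.00)/2 = 1.72 → q = 23.9×1.61×1.72 = 66.18 ft³/s
Q = Σ q = 222.8 ft³/s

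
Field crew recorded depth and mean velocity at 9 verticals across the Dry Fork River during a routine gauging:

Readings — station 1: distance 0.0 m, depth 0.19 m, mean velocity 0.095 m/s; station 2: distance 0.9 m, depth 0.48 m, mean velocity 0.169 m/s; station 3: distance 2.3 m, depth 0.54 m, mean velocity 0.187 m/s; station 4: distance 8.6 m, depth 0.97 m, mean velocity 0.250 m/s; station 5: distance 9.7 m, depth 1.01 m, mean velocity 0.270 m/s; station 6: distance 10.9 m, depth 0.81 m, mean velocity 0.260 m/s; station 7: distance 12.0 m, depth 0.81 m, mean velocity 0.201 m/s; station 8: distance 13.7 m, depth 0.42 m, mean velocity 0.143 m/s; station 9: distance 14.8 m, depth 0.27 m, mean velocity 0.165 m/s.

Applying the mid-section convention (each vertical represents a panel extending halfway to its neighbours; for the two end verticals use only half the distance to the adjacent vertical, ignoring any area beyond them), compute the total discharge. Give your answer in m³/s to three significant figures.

w_1 = (0.9 − 0.0)/2 = 0.45 m; q_1 = 0.095 × 0.19 × 0.45 = 0.008123 m³/s
w_2 = (2.3 − 0.0)/2 = 1.15 m; q_2 = 0.169 × 0.48 × 1.15 = 0.09329 m³/s
w_3 = (8.6 − 0.9)/2 = 3.85 m; q_3 = 0.187 × 0.54 × 3.85 = 0.3888 m³/s
w_4 = (9.7 − 2.3)/2 = 3.7 m; q_4 = 0.250 × 0.97 × 3.7 = 0.8973 m³/s
w_5 = (10.9 − 8.6)/2 = 1.15 m; q_5 = 0.270 × 1.01 × 1.15 = 0.3136 m³/s
w_6 = (12.0 − 9.7)/2 = 1.15 m; q_6 = 0.260 × 0.81 × 1.15 = 0.2422 m³/s
w_7 = (13.7 − 10.9)/2 = 1.4 m; q_7 = 0.201 × 0.81 × 1.4 = 0.2279 m³/s
w_8 = (14.8 − 12.0)/2 = 1.4 m; q_8 = 0.143 × 0.42 × 1.4 = 0.08408 m³/s
w_9 = (14.8 − 13.7)/2 = 0.55 m; q_9 = 0.165 × 0.27 × 0.55 = 0.02450 m³/s
Q = Σ qᵢ = 2.280 m³/s

2.28 m³/s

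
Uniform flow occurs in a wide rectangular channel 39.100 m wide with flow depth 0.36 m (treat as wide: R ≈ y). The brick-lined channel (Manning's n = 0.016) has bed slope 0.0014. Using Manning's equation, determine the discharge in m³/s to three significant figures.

16.7 m³/s

A = b·y = 39.100 × 0.36 = 14.08 m²
Wide channel: R ≈ y = 0.36 m
Q = (1/n)·A·R^(2/3)·S^(1/2) = (1/0.016) × 14.08 × 0.3600^(2/3) × 0.0014^(1/2) = 16.66 m³/s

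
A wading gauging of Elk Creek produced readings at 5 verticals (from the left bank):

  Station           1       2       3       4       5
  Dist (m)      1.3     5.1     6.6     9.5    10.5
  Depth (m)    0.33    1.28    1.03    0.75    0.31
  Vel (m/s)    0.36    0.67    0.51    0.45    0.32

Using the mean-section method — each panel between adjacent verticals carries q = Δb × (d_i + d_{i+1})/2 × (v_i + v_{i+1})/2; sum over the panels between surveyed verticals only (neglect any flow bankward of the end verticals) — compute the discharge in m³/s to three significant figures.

4.04 m³/s

Panel 1-2: Δb = 3.8 m, d̄ = (0.33+1.28)/2 = 0.805, v̄ = (0.36+0.67)/2 = 0.515 → q = 3.8×0.805×0.515 = 1.575 m³/s
Panel 2-3: Δb = 1.5 m, d̄ = (1.28+1.03)/2 = 1.155, v̄ = (0.67+0.51)/2 = 0.59 → q = 1.5×1.155×0.59 = 1.022 m³/s
Panel 3-4: Δb = 2.9 m, d̄ = (1.03+0.75)/2 = 0.89, v̄ = (0.51+0.45)/2 = 0.48 → q = 2.9×0.89×0.48 = 1.239 m³/s
Panel 4-5: Δb = 1 m, d̄ = (0.75+0.31)/2 = 0.53, v̄ = (0.45+0.32)/2 = 0.385 → q = 1×0.53×0.385 = 0.2041 m³/s
Q = Σ q = 4.040 m³/s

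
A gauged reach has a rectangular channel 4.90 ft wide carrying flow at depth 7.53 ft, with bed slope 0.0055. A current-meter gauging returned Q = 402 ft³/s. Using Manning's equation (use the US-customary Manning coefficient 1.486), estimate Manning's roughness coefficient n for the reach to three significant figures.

0.0152

A = b·y = 4.90 × 7.53 = 36.90 ft²
P = b + 2y = 4.90 + 2×7.53 = 19.96 ft
R = A/P = 36.90/19.96 = 1.849 ft
n = (1.486/Q)·A·R^(2/3)·S^(1/2) = (1.486/402) × 36.90 × 1.506 × 0.07416 = 0.01524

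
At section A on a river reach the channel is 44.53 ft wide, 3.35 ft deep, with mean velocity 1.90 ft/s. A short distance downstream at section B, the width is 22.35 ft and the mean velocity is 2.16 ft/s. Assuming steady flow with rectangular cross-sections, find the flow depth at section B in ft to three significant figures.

5.87 ft

Q = A₁V₁ = (44.53×3.35) × 1.90 = 283.4 ft³/s
d₂ = Q/(b₂ V₂) = 283.4/(22.35×2.16) = 5.871 ft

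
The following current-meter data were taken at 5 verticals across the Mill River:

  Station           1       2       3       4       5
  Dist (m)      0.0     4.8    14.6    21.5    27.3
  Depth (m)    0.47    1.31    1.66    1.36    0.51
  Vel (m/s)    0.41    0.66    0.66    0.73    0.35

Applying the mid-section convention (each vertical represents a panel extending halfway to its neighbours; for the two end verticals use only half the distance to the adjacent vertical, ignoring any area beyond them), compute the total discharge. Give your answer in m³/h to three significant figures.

w_1 = (4.8 − 0.0)/2 = 2.4 m; q_1 = 0.41 × 0.47 × 2.4 = 0.4625 m³/s
w_2 = (14.6 − 0.0)/2 = 7.3 m; q_2 = 0.66 × 1.31 × 7.3 = 6.312 m³/s
w_3 = (21.5 − 4.8)/2 = 8.35 m; q_3 = 0.66 × 1.66 × 8.35 = 9.148 m³/s
w_4 = (27.3 − 14.6)/2 = 6.35 m; q_4 = 0.73 × 1.36 × 6.35 = 6.304 m³/s
w_5 = (27.3 − 21.5)/2 = 2.9 m; q_5 = 0.35 × 0.51 × 2.9 = 0.5177 m³/s
Q = Σ qᵢ = 22.74 m³/s
= 22.74 × 3600 = 81880 m³/h

81900 m³/h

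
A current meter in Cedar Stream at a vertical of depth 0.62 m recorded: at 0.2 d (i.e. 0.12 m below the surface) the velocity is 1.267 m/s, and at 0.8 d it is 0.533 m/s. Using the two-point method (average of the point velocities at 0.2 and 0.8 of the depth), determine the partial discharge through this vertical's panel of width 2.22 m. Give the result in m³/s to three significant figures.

v̄ = (1.267 + 0.533) / 2 = 0.9000 m/s
q = v̄ × d × w = 0.9000 × 0.62 × 2.22 = 1.239 m³/s

1.24 m³/s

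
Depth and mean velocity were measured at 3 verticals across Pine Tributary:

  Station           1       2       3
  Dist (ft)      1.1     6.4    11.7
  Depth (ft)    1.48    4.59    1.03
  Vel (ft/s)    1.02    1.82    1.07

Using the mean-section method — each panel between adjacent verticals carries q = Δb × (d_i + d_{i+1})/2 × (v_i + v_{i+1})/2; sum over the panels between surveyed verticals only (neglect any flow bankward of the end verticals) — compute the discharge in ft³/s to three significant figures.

44.4 ft³/s

Panel 1-2: Δb = 5.3 ft, d̄ = (1.48+4.59)/2 = 3.035, v̄ = (1.02+1.82)/2 = 1.42 → q = 5.3×3.035×1.42 = 22.84 ft³/s
Panel 2-3: Δb = 5.3 ft, d̄ = (4.59+1.03)/2 = 2.81, v̄ = (1.82+1.07)/2 = 1.445 → q = 5.3×2.81×1.445 = 21.52 ft³/s
Q = Σ q = 44.36 ft³/s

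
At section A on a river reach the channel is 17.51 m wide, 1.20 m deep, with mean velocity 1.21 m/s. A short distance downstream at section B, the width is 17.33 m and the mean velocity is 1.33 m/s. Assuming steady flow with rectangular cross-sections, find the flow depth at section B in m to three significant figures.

Q = A₁V₁ = (17.51×1.20) × 1.21 = 25.42 m³/s
d₂ = Q/(b₂ V₂) = 25.42/(17.33×1.33) = 1.103 m

1.10 m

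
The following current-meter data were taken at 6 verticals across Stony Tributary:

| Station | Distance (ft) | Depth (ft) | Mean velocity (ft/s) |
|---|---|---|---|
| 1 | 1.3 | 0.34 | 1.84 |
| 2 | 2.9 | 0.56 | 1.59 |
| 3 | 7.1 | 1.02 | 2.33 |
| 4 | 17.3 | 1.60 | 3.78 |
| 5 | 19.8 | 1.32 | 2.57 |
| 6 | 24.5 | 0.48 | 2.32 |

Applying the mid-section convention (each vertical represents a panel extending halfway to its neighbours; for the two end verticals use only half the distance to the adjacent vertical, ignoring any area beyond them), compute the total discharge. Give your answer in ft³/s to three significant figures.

73.4 ft³/s

w_1 = (2.9 − 1.3)/2 = 0.8 ft; q_1 = 1.84 × 0.34 × 0.8 = 0.5005 ft³/s
w_2 = (7.1 − 1.3)/2 = 2.9 ft; q_2 = 1.59 × 0.56 × 2.9 = 2.582 ft³/s
w_3 = (17.3 − 2.9)/2 = 7.2 ft; q_3 = 2.33 × 1.02 × 7.2 = 17.11 ft³/s
w_4 = (19.8 − 7.1)/2 = 6.35 ft; q_4 = 3.78 × 1.60 × 6.35 = 38.40 ft³/s
w_5 = (24.5 − 17.3)/2 = 3.6 ft; q_5 = 2.57 × 1.32 × 3.6 = 12.21 ft³/s
w_6 = (24.5 − 19.8)/2 = 2.35 ft; q_6 = 2.32 × 0.48 × 2.35 = 2.617 ft³/s
Q = Σ qᵢ = 73.43 ft³/s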